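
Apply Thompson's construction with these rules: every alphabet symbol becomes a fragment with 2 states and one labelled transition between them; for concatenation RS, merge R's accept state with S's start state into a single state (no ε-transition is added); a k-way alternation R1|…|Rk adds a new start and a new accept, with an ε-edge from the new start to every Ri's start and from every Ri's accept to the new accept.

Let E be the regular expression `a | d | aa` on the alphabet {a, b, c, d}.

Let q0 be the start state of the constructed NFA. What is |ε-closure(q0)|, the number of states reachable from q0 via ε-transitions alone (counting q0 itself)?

Let C(F) = |ε-closure(F.start)| within fragment F, and note whether F accepts ε. Symbol fragments have C = 1 and do not accept ε. Then:
  aa — C equals the left operand's closure size = 1 (its accept is not ε-reachable, so the closure stops there)
  a | d | aa — C = 1 + 1 + 1 + 1 = 4 (the new accept is not ε-reachable since no branch accepts ε)

4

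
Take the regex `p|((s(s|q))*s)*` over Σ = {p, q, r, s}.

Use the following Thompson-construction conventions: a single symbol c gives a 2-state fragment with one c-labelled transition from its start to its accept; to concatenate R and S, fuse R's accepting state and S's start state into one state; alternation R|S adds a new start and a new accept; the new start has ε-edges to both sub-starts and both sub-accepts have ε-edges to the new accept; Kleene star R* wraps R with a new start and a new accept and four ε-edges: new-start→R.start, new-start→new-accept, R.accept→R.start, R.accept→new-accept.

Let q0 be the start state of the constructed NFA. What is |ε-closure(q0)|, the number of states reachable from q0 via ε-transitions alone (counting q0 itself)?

8

Let C(F) = |ε-closure(F.start)| within fragment F, and note whether F accepts ε. Symbol fragments have C = 1 and do not accept ε. Then:
  s|q : new start ε-reaches every alternative's start; none of them accept ε, so the new accept is not reached: |ε-closure| = 1 + 1 + 1 = 3
  s(s|q) : same as the first factor's closure: |ε-closure| = 1
  (s(s|q))* : |ε-closure| = 1 (new start) + 1 (body) + 1 (new accept) = 3
  (s(s|q))*s : the left operand accepts ε, so the closure extends into the next operand (the shared merged state is already counted); |ε-closure| = 3 + (1−1) = 3
  ((s(s|q))*s)* : new start has ε-edges to the inner start and to the new accept, so |ε-closure| = 2 + 3 = 5
  p|((s(s|q))*s)* : |ε-closure| = 1 (new start) + (1 + 5) + 1 (new accept, since some branch ε-reaches its own accept) = 8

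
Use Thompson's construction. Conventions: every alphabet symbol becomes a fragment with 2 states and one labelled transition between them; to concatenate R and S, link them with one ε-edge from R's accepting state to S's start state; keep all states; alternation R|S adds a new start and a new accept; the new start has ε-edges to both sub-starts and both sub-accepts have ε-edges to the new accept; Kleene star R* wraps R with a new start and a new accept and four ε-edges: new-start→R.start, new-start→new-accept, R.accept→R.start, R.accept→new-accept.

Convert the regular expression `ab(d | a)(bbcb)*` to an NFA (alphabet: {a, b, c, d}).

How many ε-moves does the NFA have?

Building bottom-up:
Each of the 8 symbol leaves contributes 0 ε-transitions.
  d | a = 4 ε-transitions
  bbcb = 3 ε-transitions
  (bbcb)* = 7 ε-transitions
  ab(d | a)(bbcb)* = 14 ε-transitions

14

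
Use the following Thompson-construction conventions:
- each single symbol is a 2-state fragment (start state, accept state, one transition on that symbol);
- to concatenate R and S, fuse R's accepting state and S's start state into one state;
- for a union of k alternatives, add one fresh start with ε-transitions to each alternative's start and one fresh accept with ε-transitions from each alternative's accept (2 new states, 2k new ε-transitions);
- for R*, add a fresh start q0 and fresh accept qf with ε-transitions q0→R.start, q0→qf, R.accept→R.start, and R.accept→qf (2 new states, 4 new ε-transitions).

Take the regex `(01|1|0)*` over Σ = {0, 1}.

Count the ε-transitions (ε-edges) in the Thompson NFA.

Per subexpression:
Each of the 4 symbol leaves contributes 0 ε-transitions.
  01 : 0 ε-transitions
  01|1|0 : 6 ε-transitions
  (01|1|0)* : 10 ε-transitions

10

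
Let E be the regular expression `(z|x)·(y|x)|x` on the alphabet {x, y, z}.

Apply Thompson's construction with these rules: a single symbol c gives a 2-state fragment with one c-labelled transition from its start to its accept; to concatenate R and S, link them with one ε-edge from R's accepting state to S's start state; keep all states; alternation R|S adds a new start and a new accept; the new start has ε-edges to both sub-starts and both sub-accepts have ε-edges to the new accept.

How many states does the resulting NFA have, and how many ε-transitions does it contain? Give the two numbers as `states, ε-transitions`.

Recursing over subexpressions:
Each of the 5 symbol leaves contributes 2 states and 0 ε-transitions.
  z|x → 6 states, 4 ε-transitions
  y|x → 6 states, 4 ε-transitions
  (z|x)·(y|x) → 12 states, 9 ε-transitions
  (z|x)·(y|x)|x → 16 states, 13 ε-transitions

16, 13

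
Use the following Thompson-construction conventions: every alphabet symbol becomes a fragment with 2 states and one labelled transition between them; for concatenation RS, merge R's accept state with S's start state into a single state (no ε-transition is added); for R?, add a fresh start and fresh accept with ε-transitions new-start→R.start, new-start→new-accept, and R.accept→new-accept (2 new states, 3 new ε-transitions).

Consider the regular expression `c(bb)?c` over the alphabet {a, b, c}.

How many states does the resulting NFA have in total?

Building bottom-up:
Each of the 4 symbol leaves contributes a 2-state fragment.
  bb → 3 states
  (bb)? → 5 states
  c(bb)?c → 7 states

7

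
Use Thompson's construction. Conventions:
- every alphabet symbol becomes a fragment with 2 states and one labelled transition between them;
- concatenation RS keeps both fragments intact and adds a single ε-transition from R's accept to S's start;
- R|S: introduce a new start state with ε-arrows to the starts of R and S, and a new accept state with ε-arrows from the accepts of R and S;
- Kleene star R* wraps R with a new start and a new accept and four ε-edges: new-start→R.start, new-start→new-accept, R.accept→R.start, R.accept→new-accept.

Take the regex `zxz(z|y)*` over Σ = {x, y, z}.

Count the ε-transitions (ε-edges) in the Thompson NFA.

11

Recursing over subexpressions:
Each of the 5 symbol leaves contributes 0 ε-transitions.
  z|y = 4 ε-transitions
  (z|y)* = 8 ε-transitions
  zxz(z|y)* = 11 ε-transitions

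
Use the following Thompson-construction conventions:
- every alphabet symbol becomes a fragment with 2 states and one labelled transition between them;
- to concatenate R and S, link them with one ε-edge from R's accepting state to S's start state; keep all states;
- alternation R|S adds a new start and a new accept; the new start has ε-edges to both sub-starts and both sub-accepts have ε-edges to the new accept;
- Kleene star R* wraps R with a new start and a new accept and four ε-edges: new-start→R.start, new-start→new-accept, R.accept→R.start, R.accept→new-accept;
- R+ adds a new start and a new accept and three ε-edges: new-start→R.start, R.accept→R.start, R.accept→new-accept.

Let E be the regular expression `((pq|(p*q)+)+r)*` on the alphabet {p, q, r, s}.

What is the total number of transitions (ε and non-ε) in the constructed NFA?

Per subexpression:
Each of the 5 symbol leaves contributes 1 transition (1 symbol, 0 ε).
  pq → 3 transitions (2 symbol, 1 ε)
  p* → 5 transitions (1 symbol, 4 ε)
  p*q → 7 transitions (2 symbol, 5 ε)
  (p*q)+ → 10 transitions (2 symbol, 8 ε)
  pq|(p*q)+ → 17 transitions (4 symbol, 13 ε)
  (pq|(p*q)+)+ → 20 transitions (4 symbol, 16 ε)
  (pq|(p*q)+)+r → 22 transitions (5 symbol, 17 ε)
  ((pq|(p*q)+)+r)* → 26 transitions (5 symbol, 21 ε)

26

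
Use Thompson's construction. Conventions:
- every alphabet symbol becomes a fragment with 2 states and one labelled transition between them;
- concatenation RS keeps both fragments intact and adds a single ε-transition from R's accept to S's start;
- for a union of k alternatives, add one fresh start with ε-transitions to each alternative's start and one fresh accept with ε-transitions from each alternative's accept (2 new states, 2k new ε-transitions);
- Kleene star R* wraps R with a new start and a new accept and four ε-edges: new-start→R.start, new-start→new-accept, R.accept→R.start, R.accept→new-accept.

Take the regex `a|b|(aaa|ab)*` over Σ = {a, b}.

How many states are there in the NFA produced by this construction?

20

Building bottom-up:
Each of the 7 symbol leaves contributes a 2-state fragment.
  aaa — 6 states
  ab — 4 states
  aaa|ab — 12 states
  (aaa|ab)* — 14 states
  a|b|(aaa|ab)* — 20 states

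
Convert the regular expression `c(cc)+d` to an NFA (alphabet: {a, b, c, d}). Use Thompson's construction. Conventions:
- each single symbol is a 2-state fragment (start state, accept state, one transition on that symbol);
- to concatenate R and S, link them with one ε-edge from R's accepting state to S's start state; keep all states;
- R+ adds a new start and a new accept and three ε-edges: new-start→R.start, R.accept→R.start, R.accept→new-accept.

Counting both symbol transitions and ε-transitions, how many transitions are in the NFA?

10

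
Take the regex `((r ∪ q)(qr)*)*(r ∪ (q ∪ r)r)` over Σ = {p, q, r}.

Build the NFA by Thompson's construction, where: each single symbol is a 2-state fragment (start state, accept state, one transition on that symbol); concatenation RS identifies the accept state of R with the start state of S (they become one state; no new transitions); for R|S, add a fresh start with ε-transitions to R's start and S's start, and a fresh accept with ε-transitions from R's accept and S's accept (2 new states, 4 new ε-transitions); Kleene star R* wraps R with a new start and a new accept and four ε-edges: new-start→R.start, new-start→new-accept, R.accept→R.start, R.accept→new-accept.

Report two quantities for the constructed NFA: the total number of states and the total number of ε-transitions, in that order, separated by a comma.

22, 20

Recursing over subexpressions:
Each of the 8 symbol leaves contributes 2 states and 0 ε-transitions.
  r ∪ q → 6 states, 4 ε-transitions
  qr → 3 states, 0 ε-transitions
  (qr)* → 5 states, 4 ε-transitions
  (r ∪ q)(qr)* → 10 states, 8 ε-transitions
  ((r ∪ q)(qr)*)* → 12 states, 12 ε-transitions
  q ∪ r → 6 states, 4 ε-transitions
  (q ∪ r)r → 7 states, 4 ε-transitions
  r ∪ (q ∪ r)r → 11 states, 8 ε-transitions
  ((r ∪ q)(qr)*)*(r ∪ (q ∪ r)r) → 22 states, 20 ε-transitions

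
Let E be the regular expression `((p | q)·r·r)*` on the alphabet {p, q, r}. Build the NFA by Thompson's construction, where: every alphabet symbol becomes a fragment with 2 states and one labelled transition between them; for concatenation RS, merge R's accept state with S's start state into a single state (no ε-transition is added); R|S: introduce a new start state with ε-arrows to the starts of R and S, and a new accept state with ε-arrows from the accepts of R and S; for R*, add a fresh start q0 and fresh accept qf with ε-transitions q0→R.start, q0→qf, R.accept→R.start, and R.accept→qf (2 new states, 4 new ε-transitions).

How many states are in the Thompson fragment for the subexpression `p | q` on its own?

Fragment for `p | q`:
Each of the 2 symbol leaves contributes a 2-state fragment.
  p | q = 6 states

6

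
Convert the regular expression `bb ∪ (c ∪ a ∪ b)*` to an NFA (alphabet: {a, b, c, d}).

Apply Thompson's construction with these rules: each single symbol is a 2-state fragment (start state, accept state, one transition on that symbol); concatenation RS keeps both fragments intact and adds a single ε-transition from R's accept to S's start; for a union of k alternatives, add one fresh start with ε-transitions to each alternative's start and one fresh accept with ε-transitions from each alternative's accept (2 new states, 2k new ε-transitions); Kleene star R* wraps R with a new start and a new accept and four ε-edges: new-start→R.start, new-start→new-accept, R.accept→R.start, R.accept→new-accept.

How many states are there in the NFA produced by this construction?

16

Building bottom-up:
Each of the 5 symbol leaves contributes a 2-state fragment.
  bb — 4 states
  c ∪ a ∪ b — 8 states
  (c ∪ a ∪ b)* — 10 states
  bb ∪ (c ∪ a ∪ b)* — 16 states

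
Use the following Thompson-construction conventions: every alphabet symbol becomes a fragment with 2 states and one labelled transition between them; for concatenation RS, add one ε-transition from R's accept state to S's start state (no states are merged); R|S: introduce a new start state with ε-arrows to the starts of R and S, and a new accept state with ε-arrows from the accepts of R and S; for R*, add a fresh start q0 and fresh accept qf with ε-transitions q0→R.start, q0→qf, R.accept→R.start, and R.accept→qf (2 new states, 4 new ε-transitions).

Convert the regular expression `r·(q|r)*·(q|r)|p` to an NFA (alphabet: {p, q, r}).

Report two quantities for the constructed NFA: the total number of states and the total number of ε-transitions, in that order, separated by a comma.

Recursing over subexpressions:
Each of the 6 symbol leaves contributes 2 states and 0 ε-transitions.
  q|r — 6 states, 4 ε-transitions
  (q|r)* — 8 states, 8 ε-transitions
  q|r — 6 states, 4 ε-transitions
  r·(q|r)*·(q|r) — 16 states, 14 ε-transitions
  r·(q|r)*·(q|r)|p — 20 states, 18 ε-transitions

20, 18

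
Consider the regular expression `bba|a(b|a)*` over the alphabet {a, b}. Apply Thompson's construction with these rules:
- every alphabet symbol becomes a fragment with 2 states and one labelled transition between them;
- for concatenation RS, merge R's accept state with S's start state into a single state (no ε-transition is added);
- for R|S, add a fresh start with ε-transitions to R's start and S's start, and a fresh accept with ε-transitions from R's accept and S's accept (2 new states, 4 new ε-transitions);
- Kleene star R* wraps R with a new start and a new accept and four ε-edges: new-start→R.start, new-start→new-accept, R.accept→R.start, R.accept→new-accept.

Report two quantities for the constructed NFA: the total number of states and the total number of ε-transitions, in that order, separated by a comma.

Building bottom-up:
Each of the 6 symbol leaves contributes 2 states and 0 ε-transitions.
  bba → 4 states, 0 ε-transitions
  b|a → 6 states, 4 ε-transitions
  (b|a)* → 8 states, 8 ε-transitions
  a(b|a)* → 9 states, 8 ε-transitions
  bba|a(b|a)* → 15 states, 12 ε-transitions

15, 12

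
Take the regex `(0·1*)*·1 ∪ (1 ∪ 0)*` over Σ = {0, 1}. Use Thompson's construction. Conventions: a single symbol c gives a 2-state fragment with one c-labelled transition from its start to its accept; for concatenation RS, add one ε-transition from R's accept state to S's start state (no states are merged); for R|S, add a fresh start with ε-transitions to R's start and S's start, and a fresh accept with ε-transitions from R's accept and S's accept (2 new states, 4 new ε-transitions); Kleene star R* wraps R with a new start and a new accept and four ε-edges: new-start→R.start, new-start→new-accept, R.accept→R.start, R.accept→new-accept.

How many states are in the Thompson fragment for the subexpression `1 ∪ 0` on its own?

6

Fragment for `1 ∪ 0`:
Each of the 2 symbol leaves contributes a 2-state fragment.
  1 ∪ 0 = 6 states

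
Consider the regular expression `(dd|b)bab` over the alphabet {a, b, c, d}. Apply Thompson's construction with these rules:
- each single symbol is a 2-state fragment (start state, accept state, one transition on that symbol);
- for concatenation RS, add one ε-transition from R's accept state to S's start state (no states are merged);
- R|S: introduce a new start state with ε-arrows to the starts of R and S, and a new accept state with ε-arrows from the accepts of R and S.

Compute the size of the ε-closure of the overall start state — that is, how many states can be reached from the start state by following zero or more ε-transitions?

Compute the ε-closure size of each fragment's start state recursively; a symbol fragment's start has no outgoing ε-edge, so its closure is just itself (size 1).
  dd : |closure| equals the left operand's closure size = 1 (its accept is not ε-reachable, so the closure stops there)
  dd|b : new start ε-reaches every alternative's start; none of them accept ε, so the new accept is not reached: |closure| = 1 + 1 + 1 = 3
  (dd|b)bab : same as the first factor's closure: |closure| = 3

3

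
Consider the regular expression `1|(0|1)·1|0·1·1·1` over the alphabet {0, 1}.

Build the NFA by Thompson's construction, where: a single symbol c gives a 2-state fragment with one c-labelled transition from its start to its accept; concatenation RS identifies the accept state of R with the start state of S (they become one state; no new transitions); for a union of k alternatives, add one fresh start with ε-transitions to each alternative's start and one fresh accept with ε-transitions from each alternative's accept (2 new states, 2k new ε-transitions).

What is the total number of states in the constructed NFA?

16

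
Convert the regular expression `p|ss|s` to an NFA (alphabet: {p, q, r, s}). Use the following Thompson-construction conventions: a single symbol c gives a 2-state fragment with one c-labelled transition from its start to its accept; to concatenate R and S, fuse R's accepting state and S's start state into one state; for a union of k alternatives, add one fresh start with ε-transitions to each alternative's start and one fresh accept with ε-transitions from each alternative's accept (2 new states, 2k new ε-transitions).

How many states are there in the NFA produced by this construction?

9

By structural recursion:
Each of the 4 symbol leaves contributes a 2-state fragment.
  ss : 3 states
  p|ss|s : 9 states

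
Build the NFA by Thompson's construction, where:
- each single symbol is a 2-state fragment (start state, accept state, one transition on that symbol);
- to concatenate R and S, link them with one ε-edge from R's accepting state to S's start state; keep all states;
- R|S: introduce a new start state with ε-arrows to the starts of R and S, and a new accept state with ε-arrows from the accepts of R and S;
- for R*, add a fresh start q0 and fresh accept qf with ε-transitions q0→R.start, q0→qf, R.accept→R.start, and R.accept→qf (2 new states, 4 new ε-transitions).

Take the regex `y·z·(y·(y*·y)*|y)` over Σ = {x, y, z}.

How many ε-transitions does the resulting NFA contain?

16

Bottom-up over the parse tree:
Each of the 6 symbol leaves contributes 0 ε-transitions.
  y* → 4 ε-transitions
  y*·y → 5 ε-transitions
  (y*·y)* → 9 ε-transitions
  y·(y*·y)* → 10 ε-transitions
  y·(y*·y)*|y → 14 ε-transitions
  y·z·(y·(y*·y)*|y) → 16 ε-transitions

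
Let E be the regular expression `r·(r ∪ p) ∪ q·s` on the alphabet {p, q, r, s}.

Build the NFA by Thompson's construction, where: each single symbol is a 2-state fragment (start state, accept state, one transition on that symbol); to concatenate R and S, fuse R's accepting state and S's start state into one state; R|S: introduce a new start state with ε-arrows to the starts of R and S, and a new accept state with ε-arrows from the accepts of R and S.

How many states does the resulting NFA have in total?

12

Building bottom-up:
Each of the 5 symbol leaves contributes a 2-state fragment.
  r ∪ p → 6 states
  r·(r ∪ p) → 7 states
  q·s → 3 states
  r·(r ∪ p) ∪ q·s → 12 states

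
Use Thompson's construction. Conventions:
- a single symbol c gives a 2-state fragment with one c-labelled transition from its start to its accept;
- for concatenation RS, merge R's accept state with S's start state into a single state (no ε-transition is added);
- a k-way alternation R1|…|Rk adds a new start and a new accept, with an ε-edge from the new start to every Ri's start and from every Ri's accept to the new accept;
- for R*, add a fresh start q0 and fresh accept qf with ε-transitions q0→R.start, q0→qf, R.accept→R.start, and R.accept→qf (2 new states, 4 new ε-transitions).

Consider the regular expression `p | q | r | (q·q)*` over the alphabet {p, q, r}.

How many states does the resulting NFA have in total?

Recursing over subexpressions:
Each of the 5 symbol leaves contributes a 2-state fragment.
  q·q → 3 states
  (q·q)* → 5 states
  p | q | r | (q·q)* → 13 states

13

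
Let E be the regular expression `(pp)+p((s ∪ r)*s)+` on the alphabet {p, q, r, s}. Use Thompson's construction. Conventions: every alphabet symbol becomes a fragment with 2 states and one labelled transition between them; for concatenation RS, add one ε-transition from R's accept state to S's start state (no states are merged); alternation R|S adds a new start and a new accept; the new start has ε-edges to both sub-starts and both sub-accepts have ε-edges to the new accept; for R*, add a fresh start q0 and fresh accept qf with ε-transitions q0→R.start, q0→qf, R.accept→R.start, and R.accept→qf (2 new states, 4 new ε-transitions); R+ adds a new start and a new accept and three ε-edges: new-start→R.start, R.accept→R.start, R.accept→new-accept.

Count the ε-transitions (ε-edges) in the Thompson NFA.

18

Recursing over subexpressions:
Each of the 6 symbol leaves contributes 0 ε-transitions.
  pp → 1 ε-transition
  (pp)+ → 4 ε-transitions
  s ∪ r → 4 ε-transitions
  (s ∪ r)* → 8 ε-transitions
  (s ∪ r)*s → 9 ε-transitions
  ((s ∪ r)*s)+ → 12 ε-transitions
  (pp)+p((s ∪ r)*s)+ → 18 ε-transitions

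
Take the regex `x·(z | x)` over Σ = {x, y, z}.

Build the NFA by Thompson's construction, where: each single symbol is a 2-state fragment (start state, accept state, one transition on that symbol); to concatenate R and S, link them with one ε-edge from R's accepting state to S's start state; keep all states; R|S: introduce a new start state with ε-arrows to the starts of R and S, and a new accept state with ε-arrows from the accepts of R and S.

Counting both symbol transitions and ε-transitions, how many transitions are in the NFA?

8

Per subexpression:
Each of the 3 symbol leaves contributes 1 transition (1 symbol, 0 ε).
  z | x = 6 transitions (2 symbol, 4 ε)
  x·(z | x) = 8 transitions (3 symbol, 5 ε)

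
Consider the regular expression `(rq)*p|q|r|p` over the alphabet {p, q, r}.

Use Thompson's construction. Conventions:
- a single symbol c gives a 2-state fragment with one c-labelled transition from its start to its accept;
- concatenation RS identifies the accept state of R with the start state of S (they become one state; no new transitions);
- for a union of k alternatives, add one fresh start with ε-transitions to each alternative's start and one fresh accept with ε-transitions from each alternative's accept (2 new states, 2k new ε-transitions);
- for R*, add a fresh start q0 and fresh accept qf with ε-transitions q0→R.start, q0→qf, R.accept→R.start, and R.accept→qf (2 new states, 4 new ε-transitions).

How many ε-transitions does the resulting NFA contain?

12

By structural recursion:
Each of the 6 symbol leaves contributes 0 ε-transitions.
  rq → 0 ε-transitions
  (rq)* → 4 ε-transitions
  (rq)*p → 4 ε-transitions
  (rq)*p|q|r|p → 12 ε-transitions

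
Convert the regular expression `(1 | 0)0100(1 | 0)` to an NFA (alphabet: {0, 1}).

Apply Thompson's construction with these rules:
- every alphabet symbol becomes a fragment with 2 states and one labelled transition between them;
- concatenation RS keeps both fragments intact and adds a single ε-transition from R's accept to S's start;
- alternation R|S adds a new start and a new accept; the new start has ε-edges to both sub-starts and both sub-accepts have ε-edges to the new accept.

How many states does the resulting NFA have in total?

20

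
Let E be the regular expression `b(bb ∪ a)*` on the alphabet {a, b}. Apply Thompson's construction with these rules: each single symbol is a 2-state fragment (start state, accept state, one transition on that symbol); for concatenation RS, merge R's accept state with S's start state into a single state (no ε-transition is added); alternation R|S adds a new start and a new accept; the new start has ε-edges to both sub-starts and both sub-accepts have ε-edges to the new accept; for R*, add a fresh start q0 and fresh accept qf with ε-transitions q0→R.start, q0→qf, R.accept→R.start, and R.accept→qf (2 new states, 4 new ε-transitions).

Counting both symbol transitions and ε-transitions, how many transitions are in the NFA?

Recursing over subexpressions:
Each of the 4 symbol leaves contributes 1 transition (1 symbol, 0 ε).
  bb → 2 transitions (2 symbol, 0 ε)
  bb ∪ a → 7 transitions (3 symbol, 4 ε)
  (bb ∪ a)* → 11 transitions (3 symbol, 8 ε)
  b(bb ∪ a)* → 12 transitions (4 symbol, 8 ε)

12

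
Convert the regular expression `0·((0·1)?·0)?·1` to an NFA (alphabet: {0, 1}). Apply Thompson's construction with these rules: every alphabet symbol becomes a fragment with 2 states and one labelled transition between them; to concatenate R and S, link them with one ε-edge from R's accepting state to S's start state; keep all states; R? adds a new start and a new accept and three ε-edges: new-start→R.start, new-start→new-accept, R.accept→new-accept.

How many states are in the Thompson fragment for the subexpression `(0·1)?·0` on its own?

8

Fragment for `(0·1)?·0`:
Each of the 3 symbol leaves contributes a 2-state fragment.
  0·1 : 4 states
  (0·1)? : 6 states
  (0·1)?·0 : 8 states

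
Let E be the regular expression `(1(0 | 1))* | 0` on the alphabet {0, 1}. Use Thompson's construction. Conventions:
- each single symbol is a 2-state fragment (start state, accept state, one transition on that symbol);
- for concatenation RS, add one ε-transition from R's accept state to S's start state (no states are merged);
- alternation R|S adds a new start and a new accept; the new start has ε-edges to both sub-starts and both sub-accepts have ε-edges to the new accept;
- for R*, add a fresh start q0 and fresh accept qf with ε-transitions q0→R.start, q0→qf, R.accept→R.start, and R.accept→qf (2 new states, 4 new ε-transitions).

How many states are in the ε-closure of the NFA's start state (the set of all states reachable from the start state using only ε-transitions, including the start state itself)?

6

Let C(F) = |ε-closure(F.start)| within fragment F, and note whether F accepts ε. Symbol fragments have C = 1 and do not accept ε. Then:
  0 | 1 — C = 1 + 1 + 1 = 3 (the new accept is not ε-reachable since no branch accepts ε)
  1(0 | 1) — same as the first factor's closure: C = 1
  (1(0 | 1))* — the star's fresh start ε-reaches both the body's start and the fresh accept: C = 2 + 1 = 3
  (1(0 | 1))* | 0 — C = 1 (new start) + (3 + 1) + 1 (new accept, since some branch ε-reaches its own accept) = 6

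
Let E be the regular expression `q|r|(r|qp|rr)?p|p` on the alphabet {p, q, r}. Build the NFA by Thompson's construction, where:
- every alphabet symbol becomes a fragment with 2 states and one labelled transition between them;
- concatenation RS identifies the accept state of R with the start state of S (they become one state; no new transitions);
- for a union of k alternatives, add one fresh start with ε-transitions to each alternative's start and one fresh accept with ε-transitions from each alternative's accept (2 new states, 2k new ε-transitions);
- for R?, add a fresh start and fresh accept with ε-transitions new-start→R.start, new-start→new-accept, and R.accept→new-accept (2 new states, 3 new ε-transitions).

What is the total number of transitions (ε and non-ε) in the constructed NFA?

26

Per subexpression:
Each of the 9 symbol leaves contributes 1 transition (1 symbol, 0 ε).
  qp = 2 transitions (2 symbol, 0 ε)
  rr = 2 transitions (2 symbol, 0 ε)
  r|qp|rr = 11 transitions (5 symbol, 6 ε)
  (r|qp|rr)? = 14 transitions (5 symbol, 9 ε)
  (r|qp|rr)?p = 15 transitions (6 symbol, 9 ε)
  q|r|(r|qp|rr)?p|p = 26 transitions (9 symbol, 17 ε)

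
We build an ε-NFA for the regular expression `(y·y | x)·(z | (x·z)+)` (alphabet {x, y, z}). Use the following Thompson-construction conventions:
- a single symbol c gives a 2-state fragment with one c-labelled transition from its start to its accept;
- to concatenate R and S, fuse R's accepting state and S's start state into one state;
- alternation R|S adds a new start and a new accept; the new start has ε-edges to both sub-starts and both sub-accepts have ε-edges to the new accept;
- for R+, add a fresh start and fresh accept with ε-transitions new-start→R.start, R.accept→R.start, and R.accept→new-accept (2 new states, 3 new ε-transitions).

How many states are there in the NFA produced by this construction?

15

Bottom-up over the parse tree:
Each of the 6 symbol leaves contributes a 2-state fragment.
  y·y → 3 states
  y·y | x → 7 states
  x·z → 3 states
  (x·z)+ → 5 states
  z | (x·z)+ → 9 states
  (y·y | x)·(z | (x·z)+) → 15 states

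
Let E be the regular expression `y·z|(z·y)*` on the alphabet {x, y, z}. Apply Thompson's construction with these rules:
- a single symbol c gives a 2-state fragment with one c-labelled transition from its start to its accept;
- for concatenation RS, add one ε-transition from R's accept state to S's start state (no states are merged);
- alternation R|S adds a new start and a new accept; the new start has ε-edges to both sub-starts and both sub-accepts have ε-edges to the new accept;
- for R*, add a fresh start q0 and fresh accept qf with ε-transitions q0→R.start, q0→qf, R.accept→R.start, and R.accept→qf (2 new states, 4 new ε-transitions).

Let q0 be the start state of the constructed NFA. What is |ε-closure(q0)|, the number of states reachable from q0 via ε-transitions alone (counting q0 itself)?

6

Work bottom-up. For each fragment F, track |ε-closure(F.start)| and whether F's accept lies in that closure (i.e. whether F accepts ε). A single-symbol fragment has closure size 1 and does not accept ε.
  y·z → |closure| equals the left operand's closure size = 1 (its accept is not ε-reachable, so the closure stops there)
  z·y → |closure| equals the left operand's closure size = 1 (its accept is not ε-reachable, so the closure stops there)
  (z·y)* → |closure| = 1 (new start) + 1 (body) + 1 (new accept) = 3
  y·z|(z·y)* → |closure| = 1 (new start) + (1 + 3) + 1 (new accept, since some branch ε-reaches its own accept) = 6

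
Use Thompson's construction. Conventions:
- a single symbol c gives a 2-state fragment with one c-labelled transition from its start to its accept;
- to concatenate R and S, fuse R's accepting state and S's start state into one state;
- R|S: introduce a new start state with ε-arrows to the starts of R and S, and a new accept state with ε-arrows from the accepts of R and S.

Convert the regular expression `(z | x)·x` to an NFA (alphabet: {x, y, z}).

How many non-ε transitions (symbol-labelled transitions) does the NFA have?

By structural recursion:
Each of the 3 symbol leaves contributes exactly 1 symbol transition.
  z | x : 2 symbol transitions
  (z | x)·x : 3 symbol transitions

3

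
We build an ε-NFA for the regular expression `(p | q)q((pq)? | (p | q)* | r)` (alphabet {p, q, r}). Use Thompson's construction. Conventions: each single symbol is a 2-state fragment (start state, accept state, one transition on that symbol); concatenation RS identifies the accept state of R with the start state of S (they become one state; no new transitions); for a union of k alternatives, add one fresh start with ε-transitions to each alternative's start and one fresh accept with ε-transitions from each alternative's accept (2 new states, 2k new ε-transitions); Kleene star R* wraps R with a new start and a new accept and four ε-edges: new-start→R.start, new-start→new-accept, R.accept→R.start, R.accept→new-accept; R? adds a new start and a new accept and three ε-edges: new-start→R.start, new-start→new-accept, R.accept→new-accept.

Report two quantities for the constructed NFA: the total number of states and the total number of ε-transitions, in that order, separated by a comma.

23, 21

By structural recursion:
Each of the 8 symbol leaves contributes 2 states and 0 ε-transitions.
  p | q : 6 states, 4 ε-transitions
  pq : 3 states, 0 ε-transitions
  (pq)? : 5 states, 3 ε-transitions
  p | q : 6 states, 4 ε-transitions
  (p | q)* : 8 states, 8 ε-transitions
  (pq)? | (p | q)* | r : 17 states, 17 ε-transitions
  (p | q)q((pq)? | (p | q)* | r) : 23 states, 21 ε-transitions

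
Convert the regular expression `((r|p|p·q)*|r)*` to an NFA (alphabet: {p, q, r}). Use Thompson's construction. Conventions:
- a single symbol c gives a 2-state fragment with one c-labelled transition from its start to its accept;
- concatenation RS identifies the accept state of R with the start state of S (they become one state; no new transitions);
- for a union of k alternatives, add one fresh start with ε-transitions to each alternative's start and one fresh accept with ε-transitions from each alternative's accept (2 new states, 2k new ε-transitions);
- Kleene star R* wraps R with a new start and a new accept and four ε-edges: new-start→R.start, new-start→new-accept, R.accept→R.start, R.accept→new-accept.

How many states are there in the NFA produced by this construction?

Bottom-up over the parse tree:
Each of the 5 symbol leaves contributes a 2-state fragment.
  p·q = 3 states
  r|p|p·q = 9 states
  (r|p|p·q)* = 11 states
  (r|p|p·q)*|r = 15 states
  ((r|p|p·q)*|r)* = 17 states

17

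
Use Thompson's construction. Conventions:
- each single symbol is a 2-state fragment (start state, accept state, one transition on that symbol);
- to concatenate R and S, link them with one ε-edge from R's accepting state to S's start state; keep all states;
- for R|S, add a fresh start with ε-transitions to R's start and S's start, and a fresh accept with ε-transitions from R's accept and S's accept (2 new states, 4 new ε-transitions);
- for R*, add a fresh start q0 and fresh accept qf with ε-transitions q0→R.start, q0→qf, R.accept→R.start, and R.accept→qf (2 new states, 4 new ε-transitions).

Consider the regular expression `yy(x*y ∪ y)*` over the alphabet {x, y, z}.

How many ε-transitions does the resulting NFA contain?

Recursing over subexpressions:
Each of the 5 symbol leaves contributes 0 ε-transitions.
  x* — 4 ε-transitions
  x*y — 5 ε-transitions
  x*y ∪ y — 9 ε-transitions
  (x*y ∪ y)* — 13 ε-transitions
  yy(x*y ∪ y)* — 15 ε-transitions

15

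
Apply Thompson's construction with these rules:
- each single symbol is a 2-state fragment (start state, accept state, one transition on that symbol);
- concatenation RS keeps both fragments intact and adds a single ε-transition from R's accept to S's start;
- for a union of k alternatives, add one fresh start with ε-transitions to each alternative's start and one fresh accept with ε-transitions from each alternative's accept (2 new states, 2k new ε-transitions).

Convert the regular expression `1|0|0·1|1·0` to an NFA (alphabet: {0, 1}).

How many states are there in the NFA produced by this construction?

14

Recursing over subexpressions:
Each of the 6 symbol leaves contributes a 2-state fragment.
  0·1 = 4 states
  1·0 = 4 states
  1|0|0·1|1·0 = 14 states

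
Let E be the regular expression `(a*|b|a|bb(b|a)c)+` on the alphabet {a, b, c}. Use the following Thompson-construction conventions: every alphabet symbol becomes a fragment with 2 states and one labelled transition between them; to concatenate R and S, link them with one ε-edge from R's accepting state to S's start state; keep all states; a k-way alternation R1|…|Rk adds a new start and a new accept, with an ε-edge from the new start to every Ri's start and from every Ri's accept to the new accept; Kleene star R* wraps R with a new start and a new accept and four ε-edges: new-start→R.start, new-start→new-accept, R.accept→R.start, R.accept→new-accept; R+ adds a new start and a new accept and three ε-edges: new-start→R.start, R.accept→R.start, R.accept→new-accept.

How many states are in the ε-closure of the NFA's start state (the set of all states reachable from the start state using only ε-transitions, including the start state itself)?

10

Compute the ε-closure size of each fragment's start state recursively; a symbol fragment's start has no outgoing ε-edge, so its closure is just itself (size 1).
  a* → |closure| = 1 (new start) + 1 (body) + 1 (new accept) = 3
  b|a → new start ε-reaches every alternative's start; none of them accept ε, so the new accept is not reached: |closure| = 1 + 1 + 1 = 3
  bb(b|a)c → same as the first factor's closure: |closure| = 1
  a*|b|a|bb(b|a)c → |closure| = 1 (new start) + (3 + 1 + 1 + 1) + 1 (new accept, since some branch ε-reaches its own accept) = 8
  (a*|b|a|bb(b|a)c)+ → new start ε-reaches the body's start; the body's accept is ε-reachable, so the new accept is too: |closure| = 1 + 8 + 1 = 10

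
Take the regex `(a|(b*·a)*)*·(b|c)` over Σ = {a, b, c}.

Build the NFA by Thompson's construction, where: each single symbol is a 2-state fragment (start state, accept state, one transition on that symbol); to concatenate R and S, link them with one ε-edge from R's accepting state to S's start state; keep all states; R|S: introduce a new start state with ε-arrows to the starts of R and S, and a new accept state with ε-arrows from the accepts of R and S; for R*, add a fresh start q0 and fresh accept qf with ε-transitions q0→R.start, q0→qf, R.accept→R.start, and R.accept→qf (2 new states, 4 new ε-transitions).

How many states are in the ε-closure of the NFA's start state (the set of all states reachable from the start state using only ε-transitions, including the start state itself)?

14

Let C(F) = |ε-closure(F.start)| within fragment F, and note whether F accepts ε. Symbol fragments have C = 1 and do not accept ε. Then:
  b* — the star's fresh start ε-reaches both the body's start and the fresh accept: |closure| = 2 + 1 = 3
  b*·a — the left operand accepts ε, so the closure extends into the next operand (via the concat ε-link); |closure| = 3 + 1 = 4
  (b*·a)* — new start has ε-edges to the inner start and to the new accept, so |closure| = 2 + 4 = 6
  a|(b*·a)* — new start ε-reaches every alternative's start; at least one alternative accepts ε, so the union's new accept is reached too: |closure| = 1 + 1 + 6 + 1 = 9
  (a|(b*·a)*)* — the star's fresh start ε-reaches both the body's start and the fresh accept: |closure| = 2 + 9 = 11
  b|c — |closure| = 1 + 1 + 1 = 3 (the new accept is not ε-reachable since no branch accepts ε)
  (a|(b*·a)*)*·(b|c) — the left operand accepts ε, so the closure extends into the next operand (via the concat ε-link); |closure| = 11 + 3 = 14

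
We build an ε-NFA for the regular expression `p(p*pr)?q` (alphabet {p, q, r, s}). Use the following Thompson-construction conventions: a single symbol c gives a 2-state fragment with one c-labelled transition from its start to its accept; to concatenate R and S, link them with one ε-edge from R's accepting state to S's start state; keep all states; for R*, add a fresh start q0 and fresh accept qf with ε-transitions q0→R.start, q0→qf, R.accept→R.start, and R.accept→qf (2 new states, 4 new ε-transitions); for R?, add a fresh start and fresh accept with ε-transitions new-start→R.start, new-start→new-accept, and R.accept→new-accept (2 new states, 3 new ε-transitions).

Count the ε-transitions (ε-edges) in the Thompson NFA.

Recursing over subexpressions:
Each of the 5 symbol leaves contributes 0 ε-transitions.
  p* = 4 ε-transitions
  p*pr = 6 ε-transitions
  (p*pr)? = 9 ε-transitions
  p(p*pr)?q = 11 ε-transitions

11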